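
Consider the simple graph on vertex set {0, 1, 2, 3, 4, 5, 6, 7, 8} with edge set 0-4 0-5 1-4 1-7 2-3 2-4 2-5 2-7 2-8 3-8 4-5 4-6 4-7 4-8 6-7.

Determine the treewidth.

2

A width-2 tree decomposition is:
Bags: B1 = {2, 4, 8}  B2 = {2, 4, 5}  B3 = {0, 4, 5}  B4 = {2, 4, 7}  B5 = {2, 3, 8}  B6 = {1, 4, 7}  B7 = {4, 6, 7}
Tree: B1–B2, B2–B3, B1–B4, B1–B5, B4–B6, B4–B7
The largest bag has 3 vertices, giving width 2; this decomposition certifies tw(G) ≤ 2. Conversely, {2, 3, 8} is a clique of size 3, and the vertices of any clique must share a bag in every tree decomposition; so some bag has ≥ 3 vertices and tw(G) ≥ 2. Hence tw(G) = 2 exactly.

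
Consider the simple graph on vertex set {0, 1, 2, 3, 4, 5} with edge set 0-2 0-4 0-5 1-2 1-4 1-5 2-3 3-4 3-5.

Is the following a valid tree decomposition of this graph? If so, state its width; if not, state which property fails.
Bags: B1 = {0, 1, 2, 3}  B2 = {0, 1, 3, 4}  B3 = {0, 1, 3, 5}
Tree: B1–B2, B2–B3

Checking the three conditions: (i) the bags cover all of {0, 1, 2, 3, 4, 5}; (ii) for each edge, some bag contains both endpoints; (iii) the bags containing any fixed vertex form a subtree. All hold, so the decomposition is valid with width 4 − 1 = 3.

Yes; width 3.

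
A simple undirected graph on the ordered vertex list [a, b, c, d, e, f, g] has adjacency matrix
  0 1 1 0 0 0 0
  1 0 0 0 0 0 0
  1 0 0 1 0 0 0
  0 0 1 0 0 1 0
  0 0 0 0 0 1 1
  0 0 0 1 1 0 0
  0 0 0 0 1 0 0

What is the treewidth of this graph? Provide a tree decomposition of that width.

Treewidth 1.
One such decomposition:
Bags: B1 = {e, g}  B2 = {e, f}  B3 = {d, f}  B4 = {c, d}  B5 = {a, c}  B6 = {a, b}
Tree: B1–B2, B2–B3, B3–B4, B4–B5, B5–B6

Each bag holds 2 vertices, so the decomposition has width 1, which upper-bounds the treewidth. Any graph with an edge has treewidth ≥ 1, and G has the edge g–e. Therefore the treewidth is 1.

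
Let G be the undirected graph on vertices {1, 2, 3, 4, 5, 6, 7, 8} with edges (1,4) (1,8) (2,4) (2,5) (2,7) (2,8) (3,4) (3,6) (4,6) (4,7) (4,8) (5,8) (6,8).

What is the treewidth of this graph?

A width-2 tree decomposition is:
Bags: B1 = {4, 6, 8}  B2 = {2, 4, 8}  B3 = {1, 4, 8}  B4 = {2, 4, 7}  B5 = {3, 4, 6}  B6 = {2, 5, 8}
Tree: B1–B2, B1–B3, B2–B4, B1–B5, B2–B6
The largest bag has 3 vertices, giving width 2; this decomposition certifies tw(G) ≤ 2. For the lower bound, the 3 vertices {1, 4, 8} are pairwise adjacent, and any tree decomposition puts a clique entirely inside one bag — forcing width ≥ 2. Combining the bounds, tw(G) = 2.

2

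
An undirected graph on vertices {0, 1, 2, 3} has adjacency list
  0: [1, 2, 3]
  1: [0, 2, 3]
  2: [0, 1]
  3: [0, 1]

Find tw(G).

A width-2 tree decomposition is:
Bags: B1 = {0, 1, 2}  B2 = {0, 1, 3}
Tree: B1–B2
Every bag has size at most 3, so the width is 3 − 1 = 2 and tw(G) ≤ 2. For the lower bound, the 3 vertices {0, 1, 2} are pairwise adjacent, and any tree decomposition puts a clique entirely inside one bag — forcing width ≥ 2. Hence tw(G) = 2 exactly.

2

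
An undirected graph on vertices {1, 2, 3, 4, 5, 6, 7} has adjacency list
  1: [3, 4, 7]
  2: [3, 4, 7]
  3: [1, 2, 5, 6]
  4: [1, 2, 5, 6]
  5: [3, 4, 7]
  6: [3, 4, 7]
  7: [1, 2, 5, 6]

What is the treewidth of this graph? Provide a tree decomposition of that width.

Every bag has size at most 4, so the width is 4 − 1 = 3 and tw(G) ≤ 3. For the lower bound: the 4 vertex sets {2,3}, {4,6}, {7}, {1} are disjoint, each induces a connected subgraph, and every pair is joined by at least one edge of G. Contracting each set to a single vertex therefore yields K_{4} as a minor, and since treewidth is minor-monotone, tw(G) ≥ tw(K_{4}) = 3. Therefore the treewidth is 3.

Treewidth 3.
One such decomposition:
Bags: B1 = {2, 3, 4, 7}  B2 = {3, 4, 6, 7}  B3 = {1, 3, 4, 7}  B4 = {3, 4, 5, 7}
Tree: B1–B2, B2–B3, B3–B4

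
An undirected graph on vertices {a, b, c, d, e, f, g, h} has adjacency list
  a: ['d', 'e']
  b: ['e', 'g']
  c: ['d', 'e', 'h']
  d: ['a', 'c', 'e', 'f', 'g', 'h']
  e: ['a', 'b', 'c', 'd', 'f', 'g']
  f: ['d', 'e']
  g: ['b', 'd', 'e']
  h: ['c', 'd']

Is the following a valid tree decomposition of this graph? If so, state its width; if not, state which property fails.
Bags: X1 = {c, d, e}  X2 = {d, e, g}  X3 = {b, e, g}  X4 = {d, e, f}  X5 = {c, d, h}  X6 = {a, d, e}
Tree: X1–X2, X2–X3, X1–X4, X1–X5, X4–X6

Yes; width 2.

Every vertex of G appears in some bag (union = {a, b, c, d, e, f, g, h}); every edge is covered by a bag; and for each vertex v the set of bags containing v is connected in the bag tree. The decomposition is therefore valid. The largest bag has 3 vertices, so the width is 2.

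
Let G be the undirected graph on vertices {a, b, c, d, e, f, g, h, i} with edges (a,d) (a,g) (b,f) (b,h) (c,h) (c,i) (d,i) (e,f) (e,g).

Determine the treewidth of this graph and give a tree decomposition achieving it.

Each bag holds 3 vertices, so the decomposition has width 2, which upper-bounds the treewidth. The edges b–h–c–i–d–a–g–e–f–b form a cycle, so G is not a tree and its treewidth is at least 2. Hence tw(G) = 2 exactly.

Treewidth 2.
One such decomposition:
Bags: B1 = {b, c, h}  B2 = {b, c, i}  B3 = {b, d, i}  B4 = {a, b, d}  B5 = {a, b, g}  B6 = {b, e, g}  B7 = {b, e, f}
Tree: B1–B2, B2–B3, B3–B4, B4–B5, B5–B6, B6–B7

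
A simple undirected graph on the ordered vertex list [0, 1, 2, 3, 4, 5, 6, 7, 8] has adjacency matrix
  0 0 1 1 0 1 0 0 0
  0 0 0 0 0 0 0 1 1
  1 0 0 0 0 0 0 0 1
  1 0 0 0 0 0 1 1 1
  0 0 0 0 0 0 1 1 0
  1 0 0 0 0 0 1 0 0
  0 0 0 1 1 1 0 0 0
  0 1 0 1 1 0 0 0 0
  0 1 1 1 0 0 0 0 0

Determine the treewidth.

A width-3 tree decomposition is:
Bags: B1 = {4, 5, 6, 7}  B2 = {3, 5, 6, 7}  B3 = {0, 3, 5, 7}  B4 = {0, 1, 3, 7}  B5 = {0, 1, 3, 8}  B6 = {0, 1, 2, 8}
Tree: B1–B2, B2–B3, B3–B4, B4–B5, B5–B6
The largest bag has 4 vertices, giving width 3; this decomposition certifies tw(G) ≤ 3. For the lower bound: the 4 vertex sets {4,5,6}, {7}, {3}, {0,1,2,8} are disjoint, each induces a connected subgraph, and every pair is joined by at least one edge of G. Contracting each set to a single vertex therefore yields K_{4} as a minor, and since treewidth is minor-monotone, tw(G) ≥ tw(K_{4}) = 3. The upper and lower bounds meet at 3, so that is the treewidth.

3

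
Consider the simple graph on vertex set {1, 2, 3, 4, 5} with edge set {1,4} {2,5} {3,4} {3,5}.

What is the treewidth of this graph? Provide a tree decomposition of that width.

Every bag has size at most 2, so the width is 2 − 1 = 1 and tw(G) ≤ 1. Since G has at least one edge (e.g. 2–5), it is not an edgeless graph, so tw(G) ≥ 1. The upper and lower bounds meet at 1, so that is the treewidth.

Treewidth 1.
One such decomposition:
Bags: B1 = {2, 5}  B2 = {3, 5}  B3 = {3, 4}  B4 = {1, 4}
Tree: B1–B2, B2–B3, B3–B4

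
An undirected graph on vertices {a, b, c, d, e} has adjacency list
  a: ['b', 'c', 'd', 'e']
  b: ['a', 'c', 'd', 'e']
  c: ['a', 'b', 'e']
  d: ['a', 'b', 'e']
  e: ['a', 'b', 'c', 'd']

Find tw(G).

A width-3 tree decomposition is:
Bags: B1 = {a, b, d, e}  B2 = {a, b, c, e}
Tree: B1–B2
Every bag has size at most 4, so the width is 4 − 1 = 3 and tw(G) ≤ 3. For the lower bound, the 4 vertices {a, b, d, e} are pairwise adjacent, and any tree decomposition puts a clique entirely inside one bag — forcing width ≥ 3. The upper and lower bounds meet at 3, so that is the treewidth.

3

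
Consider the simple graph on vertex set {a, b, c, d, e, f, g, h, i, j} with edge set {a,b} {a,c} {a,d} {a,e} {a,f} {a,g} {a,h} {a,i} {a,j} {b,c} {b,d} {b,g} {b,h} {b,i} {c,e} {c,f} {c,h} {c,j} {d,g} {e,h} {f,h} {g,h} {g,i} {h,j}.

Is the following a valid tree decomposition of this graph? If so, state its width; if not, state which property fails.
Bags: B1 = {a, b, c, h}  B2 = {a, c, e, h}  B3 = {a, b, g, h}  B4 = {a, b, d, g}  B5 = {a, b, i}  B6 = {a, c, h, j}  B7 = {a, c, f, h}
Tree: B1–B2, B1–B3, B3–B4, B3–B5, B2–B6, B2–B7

A tree decomposition must satisfy three properties: every vertex lies in some bag; for every edge, both endpoints lie together in some bag; and for every vertex, the bags containing it form a connected subtree. Here edge (g,i) lies in no bag, so the decomposition is invalid.

No — edge (g,i) lies in no bag.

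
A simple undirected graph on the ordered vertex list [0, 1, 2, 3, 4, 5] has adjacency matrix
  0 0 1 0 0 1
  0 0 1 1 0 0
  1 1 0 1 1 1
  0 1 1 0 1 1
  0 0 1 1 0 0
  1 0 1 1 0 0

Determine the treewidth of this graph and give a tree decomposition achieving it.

Each bag holds 3 vertices, so the decomposition has width 2, which upper-bounds the treewidth. For the lower bound, the 3 vertices {0, 2, 5} are pairwise adjacent, and any tree decomposition puts a clique entirely inside one bag — forcing width ≥ 2. The upper and lower bounds meet at 2, so that is the treewidth.

Treewidth 2.
Bags: B1 = {2, 3, 4}  B2 = {1, 2, 3}  B3 = {2, 3, 5}  B4 = {0, 2, 5}
Tree: B1–B2, B1–B3, B3–B4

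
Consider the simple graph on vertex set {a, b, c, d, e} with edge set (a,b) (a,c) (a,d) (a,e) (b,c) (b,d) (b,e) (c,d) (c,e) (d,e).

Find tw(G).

A width-4 tree decomposition is:
Bags: B1 = {a, b, c, d, e}
Tree: (single bag)
With just one bag of size 5, the width is 5 − 1 = 4, so tw(G) ≤ 4. On the other hand G contains the 5-clique {a, b, c, d, e}. A clique must lie in a single bag of any decomposition, so no decomposition can have width below 4. Hence tw(G) = 4 exactly.

4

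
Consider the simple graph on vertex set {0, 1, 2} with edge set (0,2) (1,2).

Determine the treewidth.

1

A width-1 tree decomposition is:
Bags: B1 = {1, 2}  B2 = {0, 2}
Tree: B1–B2
Each bag holds 2 vertices, so the decomposition has width 1, which upper-bounds the treewidth. G has an edge, so its treewidth is at least 1. Hence tw(G) = 1 exactly.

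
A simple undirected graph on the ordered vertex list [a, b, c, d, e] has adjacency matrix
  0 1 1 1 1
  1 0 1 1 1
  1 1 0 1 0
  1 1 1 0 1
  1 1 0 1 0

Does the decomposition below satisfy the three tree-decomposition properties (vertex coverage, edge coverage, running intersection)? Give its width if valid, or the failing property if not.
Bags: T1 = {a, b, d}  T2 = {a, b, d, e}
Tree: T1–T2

A tree decomposition must satisfy three properties: every vertex lies in some bag; for every edge, both endpoints lie together in some bag; and for every vertex, the bags containing it form a connected subtree. Here vertex c appears in no bag, so the decomposition is invalid.

No — vertex c appears in no bag.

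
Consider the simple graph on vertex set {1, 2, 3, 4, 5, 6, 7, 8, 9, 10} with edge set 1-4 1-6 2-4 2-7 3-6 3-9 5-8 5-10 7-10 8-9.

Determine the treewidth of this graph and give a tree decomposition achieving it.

Treewidth 2.
Bags: B1 = {3, 6, 9}  B2 = {6, 8, 9}  B3 = {5, 6, 8}  B4 = {5, 6, 10}  B5 = {6, 7, 10}  B6 = {2, 6, 7}  B7 = {2, 4, 6}  B8 = {1, 4, 6}
Tree: B1–B2, B2–B3, B3–B4, B4–B5, B5–B6, B6–B7, B7–B8

The largest bag has 3 vertices, giving width 2; this decomposition certifies tw(G) ≤ 2. For the lower bound, G contains the cycle 6–3–9–8–5–10–7–2–4–1–6, so G is not a forest; only forests have treewidth ≤ 1, hence tw(G) ≥ 2. Therefore the treewidth is 2.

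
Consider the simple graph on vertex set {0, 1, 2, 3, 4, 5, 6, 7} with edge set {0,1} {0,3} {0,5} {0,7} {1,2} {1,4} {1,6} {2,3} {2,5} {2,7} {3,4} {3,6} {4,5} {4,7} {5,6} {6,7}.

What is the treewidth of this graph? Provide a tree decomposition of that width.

The largest bag has 5 vertices, giving width 4; this decomposition certifies tw(G) ≤ 4. For the lower bound: the 5 vertex sets {0,1}, {3,6}, {2,7}, {4}, {5} are disjoint, each induces a connected subgraph, and every pair is joined by at least one edge of G. Contracting each set to a single vertex therefore yields K_{5} as a minor, and since treewidth is minor-monotone, tw(G) ≥ tw(K_{5}) = 4. Hence tw(G) = 4 exactly.

Treewidth 4.
One optimal decomposition is:
Bags: B1 = {0, 1, 2, 4, 6}  B2 = {0, 2, 3, 4, 6}  B3 = {0, 2, 4, 6, 7}  B4 = {0, 2, 4, 5, 6}
Tree: B1–B2, B2–B3, B3–B4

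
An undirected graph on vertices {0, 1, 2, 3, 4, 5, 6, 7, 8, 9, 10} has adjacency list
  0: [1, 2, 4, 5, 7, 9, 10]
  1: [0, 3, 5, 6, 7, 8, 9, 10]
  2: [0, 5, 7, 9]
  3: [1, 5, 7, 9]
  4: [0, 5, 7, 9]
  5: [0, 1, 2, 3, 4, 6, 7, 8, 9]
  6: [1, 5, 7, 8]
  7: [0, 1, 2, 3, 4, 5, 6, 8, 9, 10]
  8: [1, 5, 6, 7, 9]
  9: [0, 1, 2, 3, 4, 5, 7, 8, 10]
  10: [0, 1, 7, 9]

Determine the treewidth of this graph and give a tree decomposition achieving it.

Treewidth 4.
Bags: B1 = {0, 1, 5, 7, 9}  B2 = {0, 4, 5, 7, 9}  B3 = {1, 5, 7, 8, 9}  B4 = {1, 5, 6, 7, 8}  B5 = {0, 2, 5, 7, 9}  B6 = {1, 3, 5, 7, 9}  B7 = {0, 1, 7, 9, 10}
Tree: B1–B2, B1–B3, B3–B4, B1–B5, B1–B6, B1–B7

Every bag has size at most 5, so the width is 5 − 1 = 4 and tw(G) ≤ 4. For the lower bound, the 5 vertices {0, 1, 7, 9, 10} are pairwise adjacent, and any tree decomposition puts a clique entirely inside one bag — forcing width ≥ 4. The upper and lower bounds meet at 4, so that is the treewidth.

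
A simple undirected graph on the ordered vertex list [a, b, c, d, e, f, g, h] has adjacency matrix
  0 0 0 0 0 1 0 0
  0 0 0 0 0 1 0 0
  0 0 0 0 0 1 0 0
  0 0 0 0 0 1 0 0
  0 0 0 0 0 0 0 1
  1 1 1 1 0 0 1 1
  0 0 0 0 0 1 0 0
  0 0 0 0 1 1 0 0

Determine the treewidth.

1

A width-1 tree decomposition is:
Bags: B1 = {c, f}  B2 = {d, f}  B3 = {b, f}  B4 = {f, h}  B5 = {a, f}  B6 = {e, h}  B7 = {f, g}
Tree: B1–B2, B1–B3, B1–B4, B4–B5, B4–B6, B1–B7
The largest bag has 2 vertices, giving width 1; this decomposition certifies tw(G) ≤ 1. Since G has at least one edge (e.g. f–c), it is not an edgeless graph, so tw(G) ≥ 1. Hence tw(G) = 1 exactly.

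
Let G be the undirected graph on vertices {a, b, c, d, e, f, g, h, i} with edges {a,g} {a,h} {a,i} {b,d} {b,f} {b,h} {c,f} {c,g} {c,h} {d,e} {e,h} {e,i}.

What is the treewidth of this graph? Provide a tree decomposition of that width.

Treewidth 3.
One such decomposition:
Bags: B1 = {a, d, e, i}  B2 = {a, d, e, h}  B3 = {a, b, d, h}  B4 = {a, b, g, h}  B5 = {b, c, g, h}  B6 = {b, c, f, g}
Tree: B1–B2, B2–B3, B3–B4, B4–B5, B5–B6

The largest bag has 4 vertices, giving width 3; this decomposition certifies tw(G) ≤ 3. For the lower bound: the 4 vertex sets {d,e,i}, {a}, {h}, {b,c,f,g} are disjoint, each induces a connected subgraph, and every pair is joined by at least one edge of G. Contracting each set to a single vertex therefore yields K_{4} as a minor, and since treewidth is minor-monotone, tw(G) ≥ tw(K_{4}) = 3. Combining the bounds, tw(G) = 3.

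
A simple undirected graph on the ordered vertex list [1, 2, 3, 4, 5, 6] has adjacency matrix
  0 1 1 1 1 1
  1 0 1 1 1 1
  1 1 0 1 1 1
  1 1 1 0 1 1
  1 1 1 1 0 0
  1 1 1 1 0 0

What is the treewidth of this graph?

A width-4 tree decomposition is:
Bags: B1 = {1, 2, 3, 4, 5}  B2 = {1, 2, 3, 4, 6}
Tree: B1–B2
Every bag has size at most 5, so the width is 5 − 1 = 4 and tw(G) ≤ 4. Conversely, {1, 2, 3, 4, 5} is a clique of size 5, and the vertices of any clique must share a bag in every tree decomposition; so some bag has ≥ 5 vertices and tw(G) ≥ 4. The upper and lower bounds meet at 4, so that is the treewidth.

4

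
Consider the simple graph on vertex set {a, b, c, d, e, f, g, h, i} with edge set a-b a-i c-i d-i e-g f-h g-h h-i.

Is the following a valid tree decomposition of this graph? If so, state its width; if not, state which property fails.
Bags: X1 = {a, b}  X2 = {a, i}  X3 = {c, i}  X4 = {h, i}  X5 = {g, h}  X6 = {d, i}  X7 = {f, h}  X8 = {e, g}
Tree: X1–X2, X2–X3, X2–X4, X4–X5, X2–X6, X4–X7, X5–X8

Checking the three conditions: (i) the bags cover all of {a, b, c, d, e, f, g, h, i}; (ii) for each edge, some bag contains both endpoints; (iii) the bags containing any fixed vertex form a subtree. All hold, so the decomposition is valid with width 2 − 1 = 1.

Yes; width 1.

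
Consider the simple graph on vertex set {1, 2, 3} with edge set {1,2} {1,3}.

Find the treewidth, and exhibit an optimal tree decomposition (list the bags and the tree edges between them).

Treewidth 1.
Bags: B1 = {1, 3}  B2 = {1, 2}
Tree: B1–B2

Each bag holds 2 vertices, so the decomposition has width 1, which upper-bounds the treewidth. Since G has at least one edge (e.g. 1–3), it is not an edgeless graph, so tw(G) ≥ 1. Combining the bounds, tw(G) = 1.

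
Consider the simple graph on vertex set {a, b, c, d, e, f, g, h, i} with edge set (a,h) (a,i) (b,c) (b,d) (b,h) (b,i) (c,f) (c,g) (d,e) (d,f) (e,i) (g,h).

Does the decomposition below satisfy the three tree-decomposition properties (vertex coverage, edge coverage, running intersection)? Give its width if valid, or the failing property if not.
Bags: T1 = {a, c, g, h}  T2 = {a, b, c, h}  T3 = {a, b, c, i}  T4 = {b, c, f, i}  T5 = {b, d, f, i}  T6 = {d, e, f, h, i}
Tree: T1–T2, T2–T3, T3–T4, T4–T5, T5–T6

A tree decomposition must satisfy three properties: every vertex lies in some bag; for every edge, both endpoints lie together in some bag; and for every vertex, the bags containing it form a connected subtree. Here bags containing vertex h are not connected in the tree, so the decomposition is invalid.

No — bags containing vertex h are not connected in the tree.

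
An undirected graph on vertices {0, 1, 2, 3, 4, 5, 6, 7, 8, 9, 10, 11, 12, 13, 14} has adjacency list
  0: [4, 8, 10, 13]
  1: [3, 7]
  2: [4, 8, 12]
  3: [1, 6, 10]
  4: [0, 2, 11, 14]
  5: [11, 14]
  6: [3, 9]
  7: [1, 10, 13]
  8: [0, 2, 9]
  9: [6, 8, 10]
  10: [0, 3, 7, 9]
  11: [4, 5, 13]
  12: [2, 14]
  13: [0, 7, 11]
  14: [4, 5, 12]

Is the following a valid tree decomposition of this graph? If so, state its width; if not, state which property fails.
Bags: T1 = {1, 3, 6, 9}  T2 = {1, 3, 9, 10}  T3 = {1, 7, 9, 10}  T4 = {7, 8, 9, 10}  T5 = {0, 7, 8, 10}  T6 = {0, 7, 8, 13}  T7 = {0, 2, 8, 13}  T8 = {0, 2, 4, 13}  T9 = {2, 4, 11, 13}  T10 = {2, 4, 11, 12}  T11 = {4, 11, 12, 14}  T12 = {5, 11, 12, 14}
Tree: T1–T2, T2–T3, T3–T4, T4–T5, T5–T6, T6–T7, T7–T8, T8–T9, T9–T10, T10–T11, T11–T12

Yes; width 3.

Checking the three conditions: (i) the bags cover all of {0, 1, 2, 3, 4, 5, 6, 7, 8, 9, 10, 11, 12, 13, 14}; (ii) for each edge, some bag contains both endpoints; (iii) the bags containing any fixed vertex form a subtree. All hold, so the decomposition is valid with width 4 − 1 = 3.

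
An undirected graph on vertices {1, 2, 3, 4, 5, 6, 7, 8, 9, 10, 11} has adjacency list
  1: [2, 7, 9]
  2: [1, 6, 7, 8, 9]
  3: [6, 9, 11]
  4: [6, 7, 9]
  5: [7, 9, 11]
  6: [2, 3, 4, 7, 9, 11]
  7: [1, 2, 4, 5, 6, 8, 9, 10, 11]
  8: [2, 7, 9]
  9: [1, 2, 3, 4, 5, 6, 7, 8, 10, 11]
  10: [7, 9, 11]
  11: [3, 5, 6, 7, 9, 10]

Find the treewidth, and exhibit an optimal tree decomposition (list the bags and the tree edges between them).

Each bag holds 4 vertices, so the decomposition has width 3, which upper-bounds the treewidth. On the other hand G contains the 4-clique {3, 6, 9, 11}. A clique must lie in a single bag of any decomposition, so no decomposition can have width below 3. The upper and lower bounds meet at 3, so that is the treewidth.

Treewidth 3.
One optimal decomposition is:
Bags: B1 = {6, 7, 9, 11}  B2 = {2, 6, 7, 9}  B3 = {7, 9, 10, 11}  B4 = {1, 2, 7, 9}  B5 = {4, 6, 7, 9}  B6 = {3, 6, 9, 11}  B7 = {5, 7, 9, 11}  B8 = {2, 7, 8, 9}
Tree: B1–B2, B1–B3, B2–B4, B2–B5, B1–B6, B3–B7, B2–B8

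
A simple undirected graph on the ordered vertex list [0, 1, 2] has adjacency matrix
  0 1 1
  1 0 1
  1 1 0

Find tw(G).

A width-2 tree decomposition is:
Bags: B1 = {0, 1, 2}
Tree: (single bag)
A single bag containing all 3 vertices is trivially a valid decomposition of width 2. On the other hand G contains the 3-clique {0, 1, 2}. A clique must lie in a single bag of any decomposition, so no decomposition can have width below 2. Hence tw(G) = 2 exactly.

2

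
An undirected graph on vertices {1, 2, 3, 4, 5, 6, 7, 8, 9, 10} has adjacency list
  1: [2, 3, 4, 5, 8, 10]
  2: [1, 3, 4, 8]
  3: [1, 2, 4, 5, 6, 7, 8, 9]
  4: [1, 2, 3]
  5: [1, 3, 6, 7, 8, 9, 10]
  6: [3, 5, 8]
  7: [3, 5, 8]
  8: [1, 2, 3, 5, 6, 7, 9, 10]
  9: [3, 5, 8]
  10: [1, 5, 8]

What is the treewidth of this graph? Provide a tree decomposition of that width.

Each bag holds 4 vertices, so the decomposition has width 3, which upper-bounds the treewidth. For the lower bound, the 4 vertices {1, 5, 8, 10} are pairwise adjacent, and any tree decomposition puts a clique entirely inside one bag — forcing width ≥ 3. Therefore the treewidth is 3.

Treewidth 3.
Bags: B1 = {1, 3, 5, 8}  B2 = {1, 2, 3, 8}  B3 = {1, 5, 8, 10}  B4 = {3, 5, 7, 8}  B5 = {3, 5, 8, 9}  B6 = {1, 2, 3, 4}  B7 = {3, 5, 6, 8}
Tree: B1–B2, B1–B3, B1–B4, B4–B5, B2–B6, B5–B7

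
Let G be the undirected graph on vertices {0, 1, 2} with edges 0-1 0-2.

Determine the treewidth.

A width-1 tree decomposition is:
Bags: B1 = {0, 2}  B2 = {0, 1}
Tree: B1–B2
Each bag holds 2 vertices, so the decomposition has width 1, which upper-bounds the treewidth. Since G has at least one edge (e.g. 0–2), it is not an edgeless graph, so tw(G) ≥ 1. Hence tw(G) = 1 exactly.

1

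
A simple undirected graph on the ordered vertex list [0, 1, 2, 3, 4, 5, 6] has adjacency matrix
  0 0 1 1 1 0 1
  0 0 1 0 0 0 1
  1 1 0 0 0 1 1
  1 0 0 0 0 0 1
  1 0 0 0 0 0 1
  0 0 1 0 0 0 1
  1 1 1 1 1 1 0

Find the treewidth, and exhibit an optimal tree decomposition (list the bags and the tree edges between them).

Treewidth 2.
One such decomposition:
Bags: B1 = {0, 2, 6}  B2 = {2, 5, 6}  B3 = {0, 3, 6}  B4 = {1, 2, 6}  B5 = {0, 4, 6}
Tree: B1–B2, B1–B3, B2–B4, B1–B5

Every bag has size at most 3, so the width is 3 − 1 = 2 and tw(G) ≤ 2. On the other hand G contains the 3-clique {0, 2, 6}. A clique must lie in a single bag of any decomposition, so no decomposition can have width below 2. Combining the bounds, tw(G) = 2.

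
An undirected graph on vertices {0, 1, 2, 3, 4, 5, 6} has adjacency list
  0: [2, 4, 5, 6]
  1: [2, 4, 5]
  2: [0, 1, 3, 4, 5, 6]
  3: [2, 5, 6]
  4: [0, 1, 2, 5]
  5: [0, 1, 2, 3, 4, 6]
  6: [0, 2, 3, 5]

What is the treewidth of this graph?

3

A width-3 tree decomposition is:
Bags: B1 = {0, 2, 5, 6}  B2 = {0, 2, 4, 5}  B3 = {1, 2, 4, 5}  B4 = {2, 3, 5, 6}
Tree: B1–B2, B2–B3, B1–B4
The largest bag has 4 vertices, giving width 3; this decomposition certifies tw(G) ≤ 3. For the lower bound, the 4 vertices {0, 2, 4, 5} are pairwise adjacent, and any tree decomposition puts a clique entirely inside one bag — forcing width ≥ 3. The upper and lower bounds meet at 3, so that is the treewidth.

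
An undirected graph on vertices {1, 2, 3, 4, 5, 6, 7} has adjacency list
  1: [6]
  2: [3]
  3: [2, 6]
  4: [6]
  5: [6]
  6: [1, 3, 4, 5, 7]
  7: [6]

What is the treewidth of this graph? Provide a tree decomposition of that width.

Every bag has size at most 2, so the width is 2 − 1 = 1 and tw(G) ≤ 1. Since G has at least one edge (e.g. 3–6), it is not an edgeless graph, so tw(G) ≥ 1. Combining the bounds, tw(G) = 1.

Treewidth 1.
Bags: B1 = {3, 6}  B2 = {6, 7}  B3 = {2, 3}  B4 = {4, 6}  B5 = {1, 6}  B6 = {5, 6}
Tree: B1–B2, B1–B3, B2–B4, B2–B5, B1–B6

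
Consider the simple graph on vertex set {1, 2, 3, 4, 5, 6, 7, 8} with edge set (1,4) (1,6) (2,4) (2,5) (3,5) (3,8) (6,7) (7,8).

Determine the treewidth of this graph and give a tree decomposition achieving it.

The largest bag has 3 vertices, giving width 2; this decomposition certifies tw(G) ≤ 2. The edges 7–8–3–5–2–4–1–6–7 form a cycle, so G is not a tree and its treewidth is at least 2. The upper and lower bounds meet at 2, so that is the treewidth.

Treewidth 2.
Bags: B1 = {3, 7, 8}  B2 = {3, 5, 7}  B3 = {2, 5, 7}  B4 = {2, 4, 7}  B5 = {1, 4, 7}  B6 = {1, 6, 7}
Tree: B1–B2, B2–B3, B3–B4, B4–B5, B5–B6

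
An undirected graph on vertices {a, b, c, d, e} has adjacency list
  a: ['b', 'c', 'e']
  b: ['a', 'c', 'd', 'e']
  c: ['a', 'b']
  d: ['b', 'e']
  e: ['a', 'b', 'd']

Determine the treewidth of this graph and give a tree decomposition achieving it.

Treewidth 2.
One optimal decomposition is:
Bags: B1 = {a, b, e}  B2 = {a, b, c}  B3 = {b, d, e}
Tree: B1–B2, B1–B3

Each bag holds 3 vertices, so the decomposition has width 2, which upper-bounds the treewidth. For the lower bound, the 3 vertices {b, d, e} are pairwise adjacent, and any tree decomposition puts a clique entirely inside one bag — forcing width ≥ 2. The upper and lower bounds meet at 2, so that is the treewidth.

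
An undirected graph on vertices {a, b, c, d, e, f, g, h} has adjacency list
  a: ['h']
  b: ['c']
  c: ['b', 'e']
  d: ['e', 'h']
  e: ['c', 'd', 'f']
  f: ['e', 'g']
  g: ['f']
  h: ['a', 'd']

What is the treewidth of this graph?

A width-1 tree decomposition is:
Bags: B1 = {e, f}  B2 = {d, e}  B3 = {d, h}  B4 = {a, h}  B5 = {f, g}  B6 = {c, e}  B7 = {b, c}
Tree: B1–B2, B2–B3, B3–B4, B1–B5, B2–B6, B6–B7
The largest bag has 2 vertices, giving width 1; this decomposition certifies tw(G) ≤ 1. Any graph with an edge has treewidth ≥ 1, and G has the edge e–f. Hence tw(G) = 1 exactly.

1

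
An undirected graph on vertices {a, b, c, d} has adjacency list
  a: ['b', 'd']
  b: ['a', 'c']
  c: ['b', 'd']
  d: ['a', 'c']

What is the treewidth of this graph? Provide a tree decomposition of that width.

Every bag has size at most 3, so the width is 3 − 1 = 2 and tw(G) ≤ 2. For the lower bound, G contains the cycle b–c–d–a–b, so G is not a forest; only forests have treewidth ≤ 1, hence tw(G) ≥ 2. The upper and lower bounds meet at 2, so that is the treewidth.

Treewidth 2.
One optimal decomposition is:
Bags: B1 = {b, c, d}  B2 = {a, b, d}
Tree: B1–B2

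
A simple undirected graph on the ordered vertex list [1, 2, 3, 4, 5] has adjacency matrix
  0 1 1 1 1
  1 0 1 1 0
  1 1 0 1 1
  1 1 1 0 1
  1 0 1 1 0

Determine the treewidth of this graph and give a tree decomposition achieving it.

The largest bag has 4 vertices, giving width 3; this decomposition certifies tw(G) ≤ 3. For the lower bound, the 4 vertices {1, 2, 3, 4} are pairwise adjacent, and any tree decomposition puts a clique entirely inside one bag — forcing width ≥ 3. Combining the bounds, tw(G) = 3.

Treewidth 3.
One optimal decomposition is:
Bags: B1 = {1, 3, 4, 5}  B2 = {1, 2, 3, 4}
Tree: B1–B2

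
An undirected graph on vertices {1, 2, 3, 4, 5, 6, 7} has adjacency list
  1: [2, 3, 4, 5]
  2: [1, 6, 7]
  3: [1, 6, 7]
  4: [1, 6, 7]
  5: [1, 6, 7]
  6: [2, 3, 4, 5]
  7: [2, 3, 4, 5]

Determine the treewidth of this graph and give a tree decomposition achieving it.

Every bag has size at most 4, so the width is 4 − 1 = 3 and tw(G) ≤ 3. For the lower bound: the 4 vertex sets {1,2}, {4,6}, {7}, {5} are disjoint, each induces a connected subgraph, and every pair is joined by at least one edge of G. Contracting each set to a single vertex therefore yields K_{4} as a minor, and since treewidth is minor-monotone, tw(G) ≥ tw(K_{4}) = 3. The upper and lower bounds meet at 3, so that is the treewidth.

Treewidth 3.
Bags: B1 = {1, 2, 6, 7}  B2 = {1, 4, 6, 7}  B3 = {1, 5, 6, 7}  B4 = {1, 3, 6, 7}
Tree: B1–B2, B2–B3, B3–B4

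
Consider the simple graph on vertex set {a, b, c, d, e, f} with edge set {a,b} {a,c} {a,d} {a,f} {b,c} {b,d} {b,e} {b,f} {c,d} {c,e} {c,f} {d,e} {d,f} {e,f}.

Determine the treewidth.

4

A width-4 tree decomposition is:
Bags: B1 = {b, c, d, e, f}  B2 = {a, b, c, d, f}
Tree: B1–B2
Every bag has size at most 5, so the width is 5 − 1 = 4 and tw(G) ≤ 4. Conversely, {b, c, d, e, f} is a clique of size 5, and the vertices of any clique must share a bag in every tree decomposition; so some bag has ≥ 5 vertices and tw(G) ≥ 4. Hence tw(G) = 4 exactly.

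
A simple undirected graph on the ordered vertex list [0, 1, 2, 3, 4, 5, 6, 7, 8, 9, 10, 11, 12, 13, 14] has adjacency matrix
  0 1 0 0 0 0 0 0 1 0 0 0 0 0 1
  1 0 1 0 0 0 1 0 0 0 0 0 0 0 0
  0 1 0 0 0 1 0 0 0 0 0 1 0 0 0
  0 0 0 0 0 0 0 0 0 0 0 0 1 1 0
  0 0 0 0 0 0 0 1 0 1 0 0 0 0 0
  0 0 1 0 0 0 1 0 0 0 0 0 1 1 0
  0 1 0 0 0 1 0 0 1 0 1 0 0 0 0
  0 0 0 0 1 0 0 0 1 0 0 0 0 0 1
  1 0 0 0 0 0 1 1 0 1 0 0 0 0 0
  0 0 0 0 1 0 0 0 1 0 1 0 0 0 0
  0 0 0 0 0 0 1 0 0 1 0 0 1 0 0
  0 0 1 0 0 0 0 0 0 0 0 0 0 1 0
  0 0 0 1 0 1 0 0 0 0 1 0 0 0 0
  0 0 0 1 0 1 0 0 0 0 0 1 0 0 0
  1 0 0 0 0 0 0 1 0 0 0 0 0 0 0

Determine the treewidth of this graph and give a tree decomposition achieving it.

Treewidth 3.
One such decomposition:
Bags: B1 = {0, 4, 7, 14}  B2 = {0, 4, 7, 8}  B3 = {0, 4, 8, 9}  B4 = {0, 1, 8, 9}  B5 = {1, 6, 8, 9}  B6 = {1, 6, 9, 10}  B7 = {1, 2, 6, 10}  B8 = {2, 5, 6, 10}  B9 = {2, 5, 10, 12}  B10 = {2, 5, 11, 12}  B11 = {5, 11, 12, 13}  B12 = {3, 11, 12, 13}
Tree: B1–B2, B2–B3, B3–B4, B4–B5, B5–B6, B6–B7, B7–B8, B8–B9, B9–B10, B10–B11, B11–B12

Each bag holds 4 vertices, so the decomposition has width 3, which upper-bounds the treewidth. For the lower bound: the 4 vertex sets {4,7,14}, {0}, {8}, {1,6,9,10} are disjoint, each induces a connected subgraph, and every pair is joined by at least one edge of G. Contracting each set to a single vertex therefore yields K_{4} as a minor, and since treewidth is minor-monotone, tw(G) ≥ tw(K_{4}) = 3. The upper and lower bounds meet at 3, so that is the treewidth.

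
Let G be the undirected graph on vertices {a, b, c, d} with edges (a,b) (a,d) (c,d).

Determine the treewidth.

A width-1 tree decomposition is:
Bags: B1 = {c, d}  B2 = {a, d}  B3 = {a, b}
Tree: B1–B2, B2–B3
Every bag has size at most 2, so the width is 2 − 1 = 1 and tw(G) ≤ 1. Since G has at least one edge (e.g. c–d), it is not an edgeless graph, so tw(G) ≥ 1. Therefore the treewidth is 1.

1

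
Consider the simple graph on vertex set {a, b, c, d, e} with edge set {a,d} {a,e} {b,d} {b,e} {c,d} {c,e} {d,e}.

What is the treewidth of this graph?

2

A width-2 tree decomposition is:
Bags: B1 = {a, d, e}  B2 = {c, d, e}  B3 = {b, d, e}
Tree: B1–B2, B2–B3
Every bag has size at most 3, so the width is 3 − 1 = 2 and tw(G) ≤ 2. On the other hand G contains the 3-clique {c, d, e}. A clique must lie in a single bag of any decomposition, so no decomposition can have width below 2. Combining the bounds, tw(G) = 2.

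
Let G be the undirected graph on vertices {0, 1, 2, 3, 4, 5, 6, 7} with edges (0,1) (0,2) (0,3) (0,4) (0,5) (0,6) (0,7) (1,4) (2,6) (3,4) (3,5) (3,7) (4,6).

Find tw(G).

2

A width-2 tree decomposition is:
Bags: B1 = {0, 2, 6}  B2 = {0, 4, 6}  B3 = {0, 3, 4}  B4 = {0, 3, 7}  B5 = {0, 1, 4}  B6 = {0, 3, 5}
Tree: B1–B2, B2–B3, B3–B4, B3–B5, B4–B6
Each bag holds 3 vertices, so the decomposition has width 2, which upper-bounds the treewidth. On the other hand G contains the 3-clique {0, 1, 4}. A clique must lie in a single bag of any decomposition, so no decomposition can have width below 2. Hence tw(G) = 2 exactly.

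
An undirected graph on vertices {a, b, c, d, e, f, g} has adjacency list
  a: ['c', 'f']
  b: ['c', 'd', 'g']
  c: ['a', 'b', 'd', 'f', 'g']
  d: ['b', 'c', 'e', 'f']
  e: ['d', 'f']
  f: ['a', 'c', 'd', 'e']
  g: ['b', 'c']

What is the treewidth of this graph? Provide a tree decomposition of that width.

Every bag has size at most 3, so the width is 3 − 1 = 2 and tw(G) ≤ 2. Conversely, {d, e, f} is a clique of size 3, and the vertices of any clique must share a bag in every tree decomposition; so some bag has ≥ 3 vertices and tw(G) ≥ 2. Hence tw(G) = 2 exactly.

Treewidth 2.
One optimal decomposition is:
Bags: B1 = {b, c, d}  B2 = {c, d, f}  B3 = {a, c, f}  B4 = {d, e, f}  B5 = {b, c, g}
Tree: B1–B2, B2–B3, B2–B4, B1–B5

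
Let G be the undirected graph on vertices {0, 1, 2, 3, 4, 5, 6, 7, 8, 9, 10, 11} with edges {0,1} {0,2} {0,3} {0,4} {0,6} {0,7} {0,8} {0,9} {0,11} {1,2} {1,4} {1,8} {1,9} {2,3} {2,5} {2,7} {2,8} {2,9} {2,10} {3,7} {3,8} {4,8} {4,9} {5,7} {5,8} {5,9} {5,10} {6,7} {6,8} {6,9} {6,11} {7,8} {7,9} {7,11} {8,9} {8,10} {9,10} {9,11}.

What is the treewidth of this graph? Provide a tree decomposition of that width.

Every bag has size at most 5, so the width is 5 − 1 = 4 and tw(G) ≤ 4. On the other hand G contains the 5-clique {0, 1, 2, 8, 9}. A clique must lie in a single bag of any decomposition, so no decomposition can have width below 4. Combining the bounds, tw(G) = 4.

Treewidth 4.
Bags: B1 = {2, 5, 7, 8, 9}  B2 = {0, 2, 7, 8, 9}  B3 = {0, 6, 7, 8, 9}  B4 = {0, 1, 2, 8, 9}  B5 = {0, 6, 7, 9, 11}  B6 = {0, 1, 4, 8, 9}  B7 = {2, 5, 8, 9, 10}  B8 = {0, 2, 3, 7, 8}
Tree: B1–B2, B2–B3, B2–B4, B3–B5, B4–B6, B1–B7, B2–B8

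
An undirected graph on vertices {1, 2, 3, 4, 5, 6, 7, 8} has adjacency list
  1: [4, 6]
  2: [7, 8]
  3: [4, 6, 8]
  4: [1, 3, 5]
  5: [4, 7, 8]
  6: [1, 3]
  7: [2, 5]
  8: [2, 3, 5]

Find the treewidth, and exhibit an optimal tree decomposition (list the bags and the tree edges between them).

Treewidth 2.
One optimal decomposition is:
Bags: B1 = {2, 7, 8}  B2 = {5, 7, 8}  B3 = {3, 5, 8}  B4 = {3, 4, 5}  B5 = {3, 4, 6}  B6 = {1, 4, 6}
Tree: B1–B2, B2–B3, B3–B4, B4–B5, B5–B6

Every bag has size at most 3, so the width is 3 − 1 = 2 and tw(G) ≤ 2. For the lower bound, G contains the cycle 2–7–5–8–2, so G is not a forest; only forests have treewidth ≤ 1, hence tw(G) ≥ 2. Hence tw(G) = 2 exactly.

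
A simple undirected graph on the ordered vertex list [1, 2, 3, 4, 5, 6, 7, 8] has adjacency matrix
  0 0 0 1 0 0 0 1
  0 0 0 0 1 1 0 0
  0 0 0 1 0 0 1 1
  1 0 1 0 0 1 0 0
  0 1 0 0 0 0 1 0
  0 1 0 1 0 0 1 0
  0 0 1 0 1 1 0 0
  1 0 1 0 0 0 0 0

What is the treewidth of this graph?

A width-2 tree decomposition is:
Bags: B1 = {1, 4, 8}  B2 = {3, 4, 8}  B3 = {3, 4, 6}  B4 = {3, 6, 7}  B5 = {2, 6, 7}  B6 = {2, 5, 7}
Tree: B1–B2, B2–B3, B3–B4, B4–B5, B5–B6
Each bag holds 3 vertices, so the decomposition has width 2, which upper-bounds the treewidth. For the lower bound, G contains the cycle 1–8–3–4–1, so G is not a forest; only forests have treewidth ≤ 1, hence tw(G) ≥ 2. Therefore the treewidth is 2.

2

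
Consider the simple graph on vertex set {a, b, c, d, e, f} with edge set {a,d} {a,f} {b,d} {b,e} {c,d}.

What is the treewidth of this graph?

A width-1 tree decomposition is:
Bags: B1 = {b, d}  B2 = {a, d}  B3 = {c, d}  B4 = {a, f}  B5 = {b, e}
Tree: B1–B2, B2–B3, B2–B4, B1–B5
Each bag holds 2 vertices, so the decomposition has width 1, which upper-bounds the treewidth. G has an edge, so its treewidth is at least 1. Therefore the treewidth is 1.

1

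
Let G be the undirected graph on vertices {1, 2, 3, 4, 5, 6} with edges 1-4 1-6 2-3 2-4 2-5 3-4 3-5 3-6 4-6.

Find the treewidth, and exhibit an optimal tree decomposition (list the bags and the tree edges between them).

The largest bag has 3 vertices, giving width 2; this decomposition certifies tw(G) ≤ 2. For the lower bound, the 3 vertices {1, 4, 6} are pairwise adjacent, and any tree decomposition puts a clique entirely inside one bag — forcing width ≥ 2. Therefore the treewidth is 2.

Treewidth 2.
Bags: B1 = {3, 4, 6}  B2 = {2, 3, 4}  B3 = {2, 3, 5}  B4 = {1, 4, 6}
Tree: B1–B2, B2–B3, B1–B4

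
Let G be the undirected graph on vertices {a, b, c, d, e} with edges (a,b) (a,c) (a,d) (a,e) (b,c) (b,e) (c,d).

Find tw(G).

A width-2 tree decomposition is:
Bags: B1 = {a, b, e}  B2 = {a, b, c}  B3 = {a, c, d}
Tree: B1–B2, B2–B3
Each bag holds 3 vertices, so the decomposition has width 2, which upper-bounds the treewidth. Conversely, {a, b, e} is a clique of size 3, and the vertices of any clique must share a bag in every tree decomposition; so some bag has ≥ 3 vertices and tw(G) ≥ 2. Hence tw(G) = 2 exactly.

2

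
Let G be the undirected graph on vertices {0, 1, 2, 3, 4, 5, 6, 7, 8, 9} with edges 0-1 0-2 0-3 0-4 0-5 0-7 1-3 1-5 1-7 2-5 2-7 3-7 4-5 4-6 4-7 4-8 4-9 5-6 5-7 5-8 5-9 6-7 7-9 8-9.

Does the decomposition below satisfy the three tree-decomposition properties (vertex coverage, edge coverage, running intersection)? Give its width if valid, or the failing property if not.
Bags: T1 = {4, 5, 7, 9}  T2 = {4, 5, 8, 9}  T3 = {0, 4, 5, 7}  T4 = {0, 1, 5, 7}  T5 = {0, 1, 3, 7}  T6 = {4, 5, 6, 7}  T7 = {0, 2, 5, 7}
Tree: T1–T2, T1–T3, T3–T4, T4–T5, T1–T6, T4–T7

Every vertex of G appears in some bag (union = {0, 1, 2, 3, 4, 5, 6, 7, 8, 9}); every edge is covered by a bag; and for each vertex v the set of bags containing v is connected in the bag tree. The decomposition is therefore valid. The largest bag has 4 vertices, so the width is 3.

Yes; width 3.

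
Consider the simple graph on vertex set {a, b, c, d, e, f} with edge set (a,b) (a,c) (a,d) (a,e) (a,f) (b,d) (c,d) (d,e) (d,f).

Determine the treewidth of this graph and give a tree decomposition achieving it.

Each bag holds 3 vertices, so the decomposition has width 2, which upper-bounds the treewidth. On the other hand G contains the 3-clique {a, d, e}. A clique must lie in a single bag of any decomposition, so no decomposition can have width below 2. Therefore the treewidth is 2.

Treewidth 2.
One optimal decomposition is:
Bags: B1 = {a, d, e}  B2 = {a, c, d}  B3 = {a, b, d}  B4 = {a, d, f}
Tree: B1–B2, B1–B3, B2–B4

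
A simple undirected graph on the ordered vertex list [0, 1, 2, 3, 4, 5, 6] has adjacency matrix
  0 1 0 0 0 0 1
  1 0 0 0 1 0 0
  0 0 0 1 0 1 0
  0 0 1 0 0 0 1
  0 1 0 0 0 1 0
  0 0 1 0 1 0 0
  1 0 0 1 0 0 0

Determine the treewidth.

A width-2 tree decomposition is:
Bags: B1 = {2, 3, 6}  B2 = {0, 2, 6}  B3 = {0, 1, 2}  B4 = {1, 2, 4}  B5 = {2, 4, 5}
Tree: B1–B2, B2–B3, B3–B4, B4–B5
The largest bag has 3 vertices, giving width 2; this decomposition certifies tw(G) ≤ 2. Since 2–3–6–0–1–4–5–2 is a cycle in G, G is not acyclic. Forests are exactly the graphs of treewidth ≤ 1, so tw(G) ≥ 2. The upper and lower bounds meet at 2, so that is the treewidth.

2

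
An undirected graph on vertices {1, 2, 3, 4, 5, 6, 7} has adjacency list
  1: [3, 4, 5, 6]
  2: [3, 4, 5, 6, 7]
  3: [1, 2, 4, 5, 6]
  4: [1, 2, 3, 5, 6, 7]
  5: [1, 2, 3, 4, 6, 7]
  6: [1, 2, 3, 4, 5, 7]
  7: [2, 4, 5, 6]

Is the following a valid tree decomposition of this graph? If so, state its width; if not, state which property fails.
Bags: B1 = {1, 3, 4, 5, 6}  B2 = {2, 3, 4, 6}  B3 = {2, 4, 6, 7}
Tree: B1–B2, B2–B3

A tree decomposition must satisfy three properties: every vertex lies in some bag; for every edge, both endpoints lie together in some bag; and for every vertex, the bags containing it form a connected subtree. Here edge (5,2) lies in no bag, so the decomposition is invalid.

No — edge (5,2) lies in no bag.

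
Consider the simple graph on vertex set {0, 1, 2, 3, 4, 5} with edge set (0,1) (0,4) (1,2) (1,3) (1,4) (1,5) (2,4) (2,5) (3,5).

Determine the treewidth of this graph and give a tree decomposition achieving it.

Treewidth 2.
One such decomposition:
Bags: B1 = {1, 2, 5}  B2 = {1, 2, 4}  B3 = {1, 3, 5}  B4 = {0, 1, 4}
Tree: B1–B2, B1–B3, B2–B4

The largest bag has 3 vertices, giving width 2; this decomposition certifies tw(G) ≤ 2. For the lower bound, the 3 vertices {0, 1, 4} are pairwise adjacent, and any tree decomposition puts a clique entirely inside one bag — forcing width ≥ 2. Combining the bounds, tw(G) = 2.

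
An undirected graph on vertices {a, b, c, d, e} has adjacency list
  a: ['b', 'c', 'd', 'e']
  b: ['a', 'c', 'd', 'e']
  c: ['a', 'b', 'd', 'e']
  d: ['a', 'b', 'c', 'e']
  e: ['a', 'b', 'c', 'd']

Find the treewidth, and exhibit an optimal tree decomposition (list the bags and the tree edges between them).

Treewidth 4.
One optimal decomposition is:
Bags: B1 = {a, b, c, d, e}
Tree: (single bag)

With just one bag of size 5, the width is 5 − 1 = 4, so tw(G) ≤ 4. Conversely, {a, b, c, d, e} is a clique of size 5, and the vertices of any clique must share a bag in every tree decomposition; so some bag has ≥ 5 vertices and tw(G) ≥ 4. Combining the bounds, tw(G) = 4.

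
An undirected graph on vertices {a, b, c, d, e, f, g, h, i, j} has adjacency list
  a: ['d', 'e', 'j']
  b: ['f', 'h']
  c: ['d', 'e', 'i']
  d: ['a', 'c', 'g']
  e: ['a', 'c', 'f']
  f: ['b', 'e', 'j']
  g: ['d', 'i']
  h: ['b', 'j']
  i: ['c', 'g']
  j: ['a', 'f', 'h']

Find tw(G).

2

A width-2 tree decomposition is:
Bags: B1 = {b, h, j}  B2 = {b, f, j}  B3 = {a, f, j}  B4 = {a, e, f}  B5 = {a, d, e}  B6 = {c, d, e}  B7 = {c, d, g}  B8 = {c, g, i}
Tree: B1–B2, B2–B3, B3–B4, B4–B5, B5–B6, B6–B7, B7–B8
Each bag holds 3 vertices, so the decomposition has width 2, which upper-bounds the treewidth. Since h–b–f–j–h is a cycle in G, G is not acyclic. Forests are exactly the graphs of treewidth ≤ 1, so tw(G) ≥ 2. Combining the bounds, tw(G) = 2.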